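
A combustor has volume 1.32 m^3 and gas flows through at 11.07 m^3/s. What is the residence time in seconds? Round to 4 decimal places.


tau = V / Q_flow
tau = 1.32 / 11.07 = 0.1192 s


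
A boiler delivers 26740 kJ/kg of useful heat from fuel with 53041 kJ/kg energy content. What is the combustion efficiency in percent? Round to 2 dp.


Efficiency = (Q_useful / Q_fuel) * 100
Efficiency = (26740 / 53041) * 100
Efficiency = 0.5041 * 100 = 50.41%


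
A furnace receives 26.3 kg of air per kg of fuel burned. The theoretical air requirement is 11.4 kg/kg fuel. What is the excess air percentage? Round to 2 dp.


Excess air = actual - stoichiometric = 26.3 - 11.4 = 14.90 kg/kg fuel
Excess air % = (excess / stoich) * 100 = (14.90 / 11.4) * 100 = 130.70%


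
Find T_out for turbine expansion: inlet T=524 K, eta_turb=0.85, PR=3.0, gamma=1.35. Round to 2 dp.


T_out = T_in * (1 - eta * (1 - PR^(-(gamma-1)/gamma)))
Exponent = -(1.35-1)/1.35 = -0.25925926
PR^exp = 3.0^(-0.25925926) = 0.75214556
Factor = 1 - 0.85*(1 - 0.75214556) = 0.78932373
T_out = 524 * 0.78932373 = 413.61 K


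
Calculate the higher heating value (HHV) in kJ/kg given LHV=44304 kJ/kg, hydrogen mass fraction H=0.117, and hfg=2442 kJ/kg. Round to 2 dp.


HHV = LHV + hfg * 9 * H
Water addition = 2442 * 9 * 0.117 = 2571.426 kJ/kg
HHV = 44304 + 2571.426 = 46875.43 kJ/kg


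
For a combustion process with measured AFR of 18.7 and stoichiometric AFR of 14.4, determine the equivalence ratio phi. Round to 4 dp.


phi = AFR_stoich / AFR_actual
phi = 14.4 / 18.7 = 0.7701


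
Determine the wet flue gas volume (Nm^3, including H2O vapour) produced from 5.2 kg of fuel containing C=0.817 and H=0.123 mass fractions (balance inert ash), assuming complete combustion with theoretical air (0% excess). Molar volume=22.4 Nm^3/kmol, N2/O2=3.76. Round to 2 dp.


Per kg fuel: CO2 = (C/12 kmol)*22.4 = (0.817/12)*22.4 = 1.52507 Nm^3
Per kg fuel: H2O = (H/2 kmol)*22.4 = (0.123/2)*22.4 = 1.37760 Nm^3
O2 needed per kg fuel = C/12 + H/4 = 0.817/12 + 0.123/4 = 0.09883333 kmol
Per kg fuel: N2 = O2*3.76*22.4 = 0.09883333*3.76*22.4 = 8.32414 Nm^3
Total per kg = 1.52507 + 1.37760 + 8.32414 = 11.22681 Nm^3
Total = 11.22681 * 5.2 = 58.38 Nm^3


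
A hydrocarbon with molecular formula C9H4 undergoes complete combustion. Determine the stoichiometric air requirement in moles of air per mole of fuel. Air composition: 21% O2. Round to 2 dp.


Balanced combustion: C9H4 + 10 O2 -> 9 CO2 + 2 H2O
O2 needed = C + H/4 = 9 + 4/4 = 10.00 moles
Air moles = O2 / 0.21 = 10.00 / 0.21 = 47.62 moles air


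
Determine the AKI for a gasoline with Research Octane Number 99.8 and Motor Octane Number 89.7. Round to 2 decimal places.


AKI = (RON + MON) / 2
AKI = (99.8 + 89.7) / 2
AKI = 189.5 / 2 = 94.75


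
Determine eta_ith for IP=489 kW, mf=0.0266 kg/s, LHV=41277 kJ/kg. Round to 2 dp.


eta_ith = (IP / (mf * LHV)) * 100
Denominator = 0.0266 * 41277 = 1097.9682 kW
eta_ith = (489 / 1097.9682) * 100 = 44.54%


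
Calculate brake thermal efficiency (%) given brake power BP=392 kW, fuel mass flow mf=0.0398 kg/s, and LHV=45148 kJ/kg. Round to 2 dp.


eta_BTE = (BP / (mf * LHV)) * 100
Denominator = 0.0398 * 45148 = 1796.8904 kW
eta_BTE = (392 / 1796.8904) * 100 = 21.82%


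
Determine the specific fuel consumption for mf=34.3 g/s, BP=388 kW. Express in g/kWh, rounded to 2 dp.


SFC = (mf / BP) * 3600
Rate = 34.3 / 388 = 0.088402 g/(s*kW)
SFC = 0.088402 * 3600 = 318.25 g/kWh


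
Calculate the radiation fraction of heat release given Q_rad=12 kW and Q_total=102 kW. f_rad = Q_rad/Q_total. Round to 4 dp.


f_rad = Q_rad / Q_total
f_rad = 12 / 102 = 0.1176


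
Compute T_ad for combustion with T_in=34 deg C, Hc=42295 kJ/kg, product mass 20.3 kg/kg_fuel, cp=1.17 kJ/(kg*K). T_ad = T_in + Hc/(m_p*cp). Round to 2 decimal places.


T_ad = T_in + Hc / (m_p * cp)
Denominator = 20.3 * 1.17 = 23.7510
Temperature rise = 42295 / 23.7510 = 1780.77 K
T_ad = 34 + 1780.77 = 1814.77 deg C


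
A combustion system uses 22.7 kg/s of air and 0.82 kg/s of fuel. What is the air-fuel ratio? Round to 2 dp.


AFR = m_air / m_fuel
AFR = 22.7 / 0.82 = 27.68


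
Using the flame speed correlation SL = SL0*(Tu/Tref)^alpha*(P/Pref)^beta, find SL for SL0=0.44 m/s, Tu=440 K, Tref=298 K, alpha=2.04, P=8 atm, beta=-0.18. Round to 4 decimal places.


SL = SL0 * (Tu/Tref)^alpha * (P/Pref)^beta
T ratio = 440/298 = 1.47651007
(T ratio)^alpha = 1.47651007^2.04 = 2.214330
(P/Pref)^beta = 8^(-0.18) = 0.687771
SL = 0.44 * 2.214330 * 0.687771 = 0.6701 m/s


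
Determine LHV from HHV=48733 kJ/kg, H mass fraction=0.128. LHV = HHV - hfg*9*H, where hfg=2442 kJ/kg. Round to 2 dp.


LHV = HHV - hfg * 9 * H
Water correction = 2442 * 9 * 0.128 = 2813.184 kJ/kg
LHV = 48733 - 2813.184 = 45919.82 kJ/kg


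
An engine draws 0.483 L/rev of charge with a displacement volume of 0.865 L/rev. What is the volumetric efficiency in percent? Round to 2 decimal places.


eta_v = (V_actual / V_disp) * 100
Ratio = 0.483 / 0.865 = 0.5584
eta_v = 0.5584 * 100 = 55.84%


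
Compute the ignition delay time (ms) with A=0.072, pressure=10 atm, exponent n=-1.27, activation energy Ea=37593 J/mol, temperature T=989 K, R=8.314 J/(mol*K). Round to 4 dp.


tau = A * P^n * exp(Ea/(R*T))
P^n = 10^(-1.27) = 0.05370318
Ea/(R*T) = 37593/(8.314*989) = 4.571942
exp(Ea/(R*T)) = 96.731741
tau = 0.072 * 0.05370318 * 96.731741 = 0.3740 ms


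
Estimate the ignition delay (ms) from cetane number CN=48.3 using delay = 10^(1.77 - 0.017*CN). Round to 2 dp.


delay = 10^(1.77 - 0.017*CN)
Exponent = 1.77 - 0.017*48.3 = 0.9489
delay = 10^0.9489 = 8.89 ms


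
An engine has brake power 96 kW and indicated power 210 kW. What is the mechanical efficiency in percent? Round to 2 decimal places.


eta_mech = (BP / IP) * 100
Ratio = 96 / 210 = 0.4571
eta_mech = 0.4571 * 100 = 45.71%


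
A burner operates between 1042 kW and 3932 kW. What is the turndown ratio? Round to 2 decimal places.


TDR = Q_max / Q_min
TDR = 3932 / 1042 = 3.77


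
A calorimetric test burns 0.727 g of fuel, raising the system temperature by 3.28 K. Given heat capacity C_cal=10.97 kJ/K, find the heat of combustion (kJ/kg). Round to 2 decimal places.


Hc = C_cal * delta_T / m_fuel
Q_released = 10.97 * 3.28 = 35.9816 kJ
m_fuel = 0.727 g = 0.727/1000 kg = 0.000727 kg
Hc = 35.9816 / 0.000727 = 49493.26 kJ/kg


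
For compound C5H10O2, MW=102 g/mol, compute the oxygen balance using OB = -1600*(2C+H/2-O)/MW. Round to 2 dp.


OB = -1600 * (2C + H/2 - O) / MW
Inner = 2*5 + 10/2 - 2 = 13.00
OB = -1600 * 13.00 / 102 = -203.92%


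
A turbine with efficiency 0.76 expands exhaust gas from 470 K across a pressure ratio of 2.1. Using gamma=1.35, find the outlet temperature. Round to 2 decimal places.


T_out = T_in * (1 - eta * (1 - PR^(-(gamma-1)/gamma)))
Exponent = -(1.35-1)/1.35 = -0.25925926
PR^exp = 2.1^(-0.25925926) = 0.82501466
Factor = 1 - 0.76*(1 - 0.82501466) = 0.86701114
T_out = 470 * 0.86701114 = 407.50 K


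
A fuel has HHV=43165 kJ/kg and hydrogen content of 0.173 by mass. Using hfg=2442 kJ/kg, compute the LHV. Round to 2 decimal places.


LHV = HHV - hfg * 9 * H
Water correction = 2442 * 9 * 0.173 = 3802.194 kJ/kg
LHV = 43165 - 3802.194 = 39362.81 kJ/kg


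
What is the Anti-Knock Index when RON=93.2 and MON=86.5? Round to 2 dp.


AKI = (RON + MON) / 2
AKI = (93.2 + 86.5) / 2
AKI = 179.7 / 2 = 89.85


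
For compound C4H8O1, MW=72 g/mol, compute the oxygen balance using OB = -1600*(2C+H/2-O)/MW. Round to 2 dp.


OB = -1600 * (2C + H/2 - O) / MW
Inner = 2*4 + 8/2 - 1 = 11.00
OB = -1600 * 11.00 / 72 = -244.44%


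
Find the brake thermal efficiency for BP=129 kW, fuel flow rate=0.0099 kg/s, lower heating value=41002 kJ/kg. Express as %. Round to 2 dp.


eta_BTE = (BP / (mf * LHV)) * 100
Denominator = 0.0099 * 41002 = 405.9198 kW
eta_BTE = (129 / 405.9198) * 100 = 31.78%


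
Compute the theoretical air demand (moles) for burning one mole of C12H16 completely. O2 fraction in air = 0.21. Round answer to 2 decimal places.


Balanced combustion: C12H16 + 16 O2 -> 12 CO2 + 8 H2O
O2 needed = C + H/4 = 12 + 16/4 = 16.00 moles
Air moles = O2 / 0.21 = 16.00 / 0.21 = 76.19 moles air


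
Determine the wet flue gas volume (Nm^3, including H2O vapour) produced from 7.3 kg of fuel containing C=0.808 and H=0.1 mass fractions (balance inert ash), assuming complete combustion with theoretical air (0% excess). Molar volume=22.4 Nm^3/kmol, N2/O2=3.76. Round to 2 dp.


Per kg fuel: CO2 = (C/12 kmol)*22.4 = (0.808/12)*22.4 = 1.50827 Nm^3
Per kg fuel: H2O = (H/2 kmol)*22.4 = (0.1/2)*22.4 = 1.12000 Nm^3
O2 needed per kg fuel = C/12 + H/4 = 0.808/12 + 0.1/4 = 0.09233333 kmol
Per kg fuel: N2 = O2*3.76*22.4 = 0.09233333*3.76*22.4 = 7.77668 Nm^3
Total per kg = 1.50827 + 1.12000 + 7.77668 = 10.40495 Nm^3
Total = 10.40495 * 7.3 = 75.96 Nm^3


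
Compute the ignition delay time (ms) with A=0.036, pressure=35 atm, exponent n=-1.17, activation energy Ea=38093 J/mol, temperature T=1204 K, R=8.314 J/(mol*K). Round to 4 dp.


tau = A * P^n * exp(Ea/(R*T))
P^n = 35^(-1.17) = 0.01561135
Ea/(R*T) = 38093/(8.314*1204) = 3.805473
exp(Ea/(R*T)) = 44.946514
tau = 0.036 * 0.01561135 * 44.946514 = 0.0253 ms


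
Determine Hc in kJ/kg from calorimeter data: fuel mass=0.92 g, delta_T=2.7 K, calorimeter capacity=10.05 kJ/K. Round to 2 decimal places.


Hc = C_cal * delta_T / m_fuel
Q_released = 10.05 * 2.7 = 27.1350 kJ
m_fuel = 0.92 g = 0.92/1000 kg = 0.000920 kg
Hc = 27.1350 / 0.000920 = 29494.57 kJ/kg


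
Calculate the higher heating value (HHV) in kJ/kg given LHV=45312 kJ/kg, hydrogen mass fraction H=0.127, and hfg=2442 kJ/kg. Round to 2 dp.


HHV = LHV + hfg * 9 * H
Water addition = 2442 * 9 * 0.127 = 2791.206 kJ/kg
HHV = 45312 + 2791.206 = 48103.21 kJ/kg


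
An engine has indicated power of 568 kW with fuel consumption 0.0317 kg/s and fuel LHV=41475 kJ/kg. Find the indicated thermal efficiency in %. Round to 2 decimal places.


eta_ith = (IP / (mf * LHV)) * 100
Denominator = 0.0317 * 41475 = 1314.7575 kW
eta_ith = (568 / 1314.7575) * 100 = 43.20%


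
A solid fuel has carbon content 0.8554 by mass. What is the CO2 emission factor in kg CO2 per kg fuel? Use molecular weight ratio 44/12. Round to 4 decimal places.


EF = C_frac * (M_CO2 / M_C)
EF = 0.8554 * (44/12)
EF = 0.8554 * 3.666667 = 3.1365 kg_CO2/kg_fuel


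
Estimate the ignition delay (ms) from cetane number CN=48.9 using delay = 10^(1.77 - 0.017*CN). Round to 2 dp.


delay = 10^(1.77 - 0.017*CN)
Exponent = 1.77 - 0.017*48.9 = 0.9387
delay = 10^0.9387 = 8.68 ms


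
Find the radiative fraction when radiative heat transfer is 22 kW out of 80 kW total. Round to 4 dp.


f_rad = Q_rad / Q_total
f_rad = 22 / 80 = 0.2750


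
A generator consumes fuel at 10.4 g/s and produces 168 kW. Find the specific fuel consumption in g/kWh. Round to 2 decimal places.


SFC = (mf / BP) * 3600
Rate = 10.4 / 168 = 0.061905 g/(s*kW)
SFC = 0.061905 * 3600 = 222.86 g/kWh


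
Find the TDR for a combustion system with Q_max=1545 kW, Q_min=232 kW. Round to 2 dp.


TDR = Q_max / Q_min
TDR = 1545 / 232 = 6.66


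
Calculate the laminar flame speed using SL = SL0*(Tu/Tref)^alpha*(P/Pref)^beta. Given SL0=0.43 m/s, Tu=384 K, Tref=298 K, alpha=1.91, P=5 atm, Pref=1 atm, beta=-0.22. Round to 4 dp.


SL = SL0 * (Tu/Tref)^alpha * (P/Pref)^beta
T ratio = 384/298 = 1.28859060
(T ratio)^alpha = 1.28859060^1.91 = 1.623004
(P/Pref)^beta = 5^(-0.22) = 0.701821
SL = 0.43 * 1.623004 * 0.701821 = 0.4898 m/s


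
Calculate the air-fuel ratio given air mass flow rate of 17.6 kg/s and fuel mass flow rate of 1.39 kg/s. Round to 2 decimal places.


AFR = m_air / m_fuel
AFR = 17.6 / 1.39 = 12.66


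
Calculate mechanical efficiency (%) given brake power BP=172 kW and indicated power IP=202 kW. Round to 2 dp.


eta_mech = (BP / IP) * 100
Ratio = 172 / 202 = 0.8515
eta_mech = 0.8515 * 100 = 85.15%


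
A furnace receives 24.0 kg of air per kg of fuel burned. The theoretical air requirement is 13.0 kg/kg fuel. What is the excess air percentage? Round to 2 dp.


Excess air = actual - stoichiometric = 24.0 - 13.0 = 11.00 kg/kg fuel
Excess air % = (excess / stoich) * 100 = (11.00 / 13.0) * 100 = 84.62%


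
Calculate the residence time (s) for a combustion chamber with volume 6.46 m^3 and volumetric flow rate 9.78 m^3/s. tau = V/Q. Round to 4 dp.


tau = V / Q_flow
tau = 6.46 / 9.78 = 0.6605 s


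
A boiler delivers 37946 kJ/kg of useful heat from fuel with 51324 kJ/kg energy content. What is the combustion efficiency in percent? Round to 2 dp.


Efficiency = (Q_useful / Q_fuel) * 100
Efficiency = (37946 / 51324) * 100
Efficiency = 0.7393 * 100 = 73.93%


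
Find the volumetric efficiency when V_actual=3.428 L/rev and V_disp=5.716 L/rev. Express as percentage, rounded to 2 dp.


eta_v = (V_actual / V_disp) * 100
Ratio = 3.428 / 5.716 = 0.5997
eta_v = 0.5997 * 100 = 59.97%


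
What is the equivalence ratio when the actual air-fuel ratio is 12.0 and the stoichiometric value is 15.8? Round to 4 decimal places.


phi = AFR_stoich / AFR_actual
phi = 15.8 / 12.0 = 1.3167


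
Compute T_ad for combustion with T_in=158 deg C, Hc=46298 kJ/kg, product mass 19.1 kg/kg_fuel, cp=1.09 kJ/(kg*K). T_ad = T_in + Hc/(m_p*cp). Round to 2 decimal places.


T_ad = T_in + Hc / (m_p * cp)
Denominator = 19.1 * 1.09 = 20.8190
Temperature rise = 46298 / 20.8190 = 2223.83 K
T_ad = 158 + 2223.83 = 2381.83 deg C


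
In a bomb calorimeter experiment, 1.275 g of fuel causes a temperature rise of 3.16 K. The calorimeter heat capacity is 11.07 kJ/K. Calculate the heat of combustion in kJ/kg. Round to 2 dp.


Hc = C_cal * delta_T / m_fuel
Q_released = 11.07 * 3.16 = 34.9812 kJ
m_fuel = 1.275 g = 1.275/1000 kg = 0.001275 kg
Hc = 34.9812 / 0.001275 = 27436.24 kJ/kg


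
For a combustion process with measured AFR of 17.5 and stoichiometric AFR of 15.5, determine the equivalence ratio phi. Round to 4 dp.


phi = AFR_stoich / AFR_actual
phi = 15.5 / 17.5 = 0.8857


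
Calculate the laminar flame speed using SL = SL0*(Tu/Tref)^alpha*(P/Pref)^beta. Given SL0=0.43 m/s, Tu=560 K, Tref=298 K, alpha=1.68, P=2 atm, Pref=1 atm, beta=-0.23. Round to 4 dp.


SL = SL0 * (Tu/Tref)^alpha * (P/Pref)^beta
T ratio = 560/298 = 1.87919463
(T ratio)^alpha = 1.87919463^1.68 = 2.885842
(P/Pref)^beta = 2^(-0.23) = 0.852635
SL = 0.43 * 2.885842 * 0.852635 = 1.0580 m/s


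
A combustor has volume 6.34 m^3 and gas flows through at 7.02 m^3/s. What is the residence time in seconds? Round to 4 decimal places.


tau = V / Q_flow
tau = 6.34 / 7.02 = 0.9031 s


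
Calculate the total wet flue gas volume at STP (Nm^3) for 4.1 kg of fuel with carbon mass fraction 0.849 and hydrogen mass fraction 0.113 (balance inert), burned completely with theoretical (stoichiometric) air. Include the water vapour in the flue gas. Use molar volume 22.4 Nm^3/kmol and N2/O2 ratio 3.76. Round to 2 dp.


Per kg fuel: CO2 = (C/12 kmol)*22.4 = (0.849/12)*22.4 = 1.58480 Nm^3
Per kg fuel: H2O = (H/2 kmol)*22.4 = (0.113/2)*22.4 = 1.26560 Nm^3
O2 needed per kg fuel = C/12 + H/4 = 0.849/12 + 0.113/4 = 0.09900000 kmol
Per kg fuel: N2 = O2*3.76*22.4 = 0.09900000*3.76*22.4 = 8.33818 Nm^3
Total per kg = 1.58480 + 1.26560 + 8.33818 = 11.18858 Nm^3
Total = 11.18858 * 4.1 = 45.87 Nm^3


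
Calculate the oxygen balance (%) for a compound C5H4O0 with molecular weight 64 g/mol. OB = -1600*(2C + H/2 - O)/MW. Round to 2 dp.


OB = -1600 * (2C + H/2 - O) / MW
Inner = 2*5 + 4/2 - 0 = 12.00
OB = -1600 * 12.00 / 64 = -300.00%


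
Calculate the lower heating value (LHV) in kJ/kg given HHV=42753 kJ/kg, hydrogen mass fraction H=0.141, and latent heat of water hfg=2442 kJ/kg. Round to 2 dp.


LHV = HHV - hfg * 9 * H
Water correction = 2442 * 9 * 0.141 = 3098.898 kJ/kg
LHV = 42753 - 3098.898 = 39654.10 kJ/kg


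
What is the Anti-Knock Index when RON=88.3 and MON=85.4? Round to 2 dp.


AKI = (RON + MON) / 2
AKI = (88.3 + 85.4) / 2
AKI = 173.7 / 2 = 86.85


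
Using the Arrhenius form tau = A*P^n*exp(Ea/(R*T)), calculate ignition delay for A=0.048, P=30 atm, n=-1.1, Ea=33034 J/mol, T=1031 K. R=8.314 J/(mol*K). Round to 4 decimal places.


tau = A * P^n * exp(Ea/(R*T))
P^n = 30^(-1.1) = 0.02372284
Ea/(R*T) = 33034/(8.314*1031) = 3.853829
exp(Ea/(R*T)) = 47.173361
tau = 0.048 * 0.02372284 * 47.173361 = 0.0537 ms


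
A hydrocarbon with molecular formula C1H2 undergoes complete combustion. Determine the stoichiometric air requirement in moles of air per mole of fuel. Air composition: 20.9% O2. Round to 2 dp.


Balanced combustion: C1H2 + 1.5 O2 -> 1 CO2 + 1 H2O
O2 needed = C + H/4 = 1 + 2/4 = 1.50 moles
Air moles = O2 / 0.209 = 1.50 / 0.209 = 7.18 moles air


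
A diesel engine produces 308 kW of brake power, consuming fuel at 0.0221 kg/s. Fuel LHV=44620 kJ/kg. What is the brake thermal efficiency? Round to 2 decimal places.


eta_BTE = (BP / (mf * LHV)) * 100
Denominator = 0.0221 * 44620 = 986.1020 kW
eta_BTE = (308 / 986.1020) * 100 = 31.23%


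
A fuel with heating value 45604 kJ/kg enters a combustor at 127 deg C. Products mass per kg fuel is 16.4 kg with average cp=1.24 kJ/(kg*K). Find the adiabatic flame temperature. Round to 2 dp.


T_ad = T_in + Hc / (m_p * cp)
Denominator = 16.4 * 1.24 = 20.3360
Temperature rise = 45604 / 20.3360 = 2242.53 K
T_ad = 127 + 2242.53 = 2369.53 deg C


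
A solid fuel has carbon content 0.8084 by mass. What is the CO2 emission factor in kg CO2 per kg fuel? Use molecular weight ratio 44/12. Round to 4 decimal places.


EF = C_frac * (M_CO2 / M_C)
EF = 0.8084 * (44/12)
EF = 0.8084 * 3.666667 = 2.9641 kg_CO2/kg_fuel


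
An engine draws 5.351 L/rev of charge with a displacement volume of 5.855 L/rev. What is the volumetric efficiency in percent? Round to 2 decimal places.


eta_v = (V_actual / V_disp) * 100
Ratio = 5.351 / 5.855 = 0.9139
eta_v = 0.9139 * 100 = 91.39%


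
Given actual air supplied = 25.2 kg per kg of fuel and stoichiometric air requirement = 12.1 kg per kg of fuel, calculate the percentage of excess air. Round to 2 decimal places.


Excess air = actual - stoichiometric = 25.2 - 12.1 = 13.10 kg/kg fuel
Excess air % = (excess / stoich) * 100 = (13.10 / 12.1) * 100 = 108.26%


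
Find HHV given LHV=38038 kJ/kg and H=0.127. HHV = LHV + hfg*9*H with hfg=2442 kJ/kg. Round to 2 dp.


HHV = LHV + hfg * 9 * H
Water addition = 2442 * 9 * 0.127 = 2791.206 kJ/kg
HHV = 38038 + 2791.206 = 40829.21 kJ/kg


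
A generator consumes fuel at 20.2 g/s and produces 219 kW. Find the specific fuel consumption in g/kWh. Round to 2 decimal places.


SFC = (mf / BP) * 3600
Rate = 20.2 / 219 = 0.092237 g/(s*kW)
SFC = 0.092237 * 3600 = 332.05 g/kWh


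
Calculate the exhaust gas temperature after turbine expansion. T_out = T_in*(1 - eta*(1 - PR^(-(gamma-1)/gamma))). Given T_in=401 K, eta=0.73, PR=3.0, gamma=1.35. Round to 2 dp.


T_out = T_in * (1 - eta * (1 - PR^(-(gamma-1)/gamma)))
Exponent = -(1.35-1)/1.35 = -0.25925926
PR^exp = 3.0^(-0.25925926) = 0.75214556
Factor = 1 - 0.73*(1 - 0.75214556) = 0.81906626
T_out = 401 * 0.81906626 = 328.45 K


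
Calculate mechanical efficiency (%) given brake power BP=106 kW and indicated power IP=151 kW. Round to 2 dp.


eta_mech = (BP / IP) * 100
Ratio = 106 / 151 = 0.7020
eta_mech = 0.7020 * 100 = 70.20%


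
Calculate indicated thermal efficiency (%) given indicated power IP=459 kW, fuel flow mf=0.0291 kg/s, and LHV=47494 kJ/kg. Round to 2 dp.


eta_ith = (IP / (mf * LHV)) * 100
Denominator = 0.0291 * 47494 = 1382.0754 kW
eta_ith = (459 / 1382.0754) * 100 = 33.21%


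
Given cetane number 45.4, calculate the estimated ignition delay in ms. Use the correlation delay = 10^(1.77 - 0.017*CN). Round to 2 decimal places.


delay = 10^(1.77 - 0.017*CN)
Exponent = 1.77 - 0.017*45.4 = 0.9982
delay = 10^0.9982 = 9.96 ms


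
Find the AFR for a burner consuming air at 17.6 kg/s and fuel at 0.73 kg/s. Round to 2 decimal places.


AFR = m_air / m_fuel
AFR = 17.6 / 0.73 = 24.11


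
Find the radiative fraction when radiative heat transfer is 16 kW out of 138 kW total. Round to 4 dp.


f_rad = Q_rad / Q_total
f_rad = 16 / 138 = 0.1159


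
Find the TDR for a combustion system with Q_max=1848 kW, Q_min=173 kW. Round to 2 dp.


TDR = Q_max / Q_min
TDR = 1848 / 173 = 10.68


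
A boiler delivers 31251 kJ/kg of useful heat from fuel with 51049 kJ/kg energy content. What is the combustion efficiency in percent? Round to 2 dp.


Efficiency = (Q_useful / Q_fuel) * 100
Efficiency = (31251 / 51049) * 100
Efficiency = 0.6122 * 100 = 61.22%


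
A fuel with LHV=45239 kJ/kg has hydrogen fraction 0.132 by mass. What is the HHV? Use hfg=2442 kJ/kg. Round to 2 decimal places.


HHV = LHV + hfg * 9 * H
Water addition = 2442 * 9 * 0.132 = 2901.096 kJ/kg
HHV = 45239 + 2901.096 = 48140.10 kJ/kg


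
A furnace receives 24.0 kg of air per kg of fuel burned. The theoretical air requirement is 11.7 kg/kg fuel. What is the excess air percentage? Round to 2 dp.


Excess air = actual - stoichiometric = 24.0 - 11.7 = 12.30 kg/kg fuel
Excess air % = (excess / stoich) * 100 = (12.30 / 11.7) * 100 = 105.13%


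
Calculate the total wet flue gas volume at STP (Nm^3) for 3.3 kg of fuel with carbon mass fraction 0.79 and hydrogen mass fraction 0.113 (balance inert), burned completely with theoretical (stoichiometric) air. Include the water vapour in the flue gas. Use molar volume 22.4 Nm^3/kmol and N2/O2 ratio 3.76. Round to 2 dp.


Per kg fuel: CO2 = (C/12 kmol)*22.4 = (0.79/12)*22.4 = 1.47467 Nm^3
Per kg fuel: H2O = (H/2 kmol)*22.4 = (0.113/2)*22.4 = 1.26560 Nm^3
O2 needed per kg fuel = C/12 + H/4 = 0.79/12 + 0.113/4 = 0.09408333 kmol
Per kg fuel: N2 = O2*3.76*22.4 = 0.09408333*3.76*22.4 = 7.92407 Nm^3
Total per kg = 1.47467 + 1.26560 + 7.92407 = 10.66434 Nm^3
Total = 10.66434 * 3.3 = 35.19 Nm^3


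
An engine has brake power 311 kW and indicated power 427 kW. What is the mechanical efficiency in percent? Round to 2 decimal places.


eta_mech = (BP / IP) * 100
Ratio = 311 / 427 = 0.7283
eta_mech = 0.7283 * 100 = 72.83%


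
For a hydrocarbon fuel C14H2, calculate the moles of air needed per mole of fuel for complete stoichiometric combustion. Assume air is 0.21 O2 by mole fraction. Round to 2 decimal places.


Balanced combustion: C14H2 + 14.5 O2 -> 14 CO2 + 1 H2O
O2 needed = C + H/4 = 14 + 2/4 = 14.50 moles
Air moles = O2 / 0.21 = 14.50 / 0.21 = 69.05 moles air


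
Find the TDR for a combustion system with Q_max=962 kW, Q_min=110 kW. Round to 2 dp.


TDR = Q_max / Q_min
TDR = 962 / 110 = 8.75


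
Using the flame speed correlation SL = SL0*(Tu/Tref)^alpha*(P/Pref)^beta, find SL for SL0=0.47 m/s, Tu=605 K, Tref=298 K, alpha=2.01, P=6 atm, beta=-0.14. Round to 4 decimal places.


SL = SL0 * (Tu/Tref)^alpha * (P/Pref)^beta
T ratio = 605/298 = 2.03020134
(T ratio)^alpha = 2.03020134^2.01 = 4.151008
(P/Pref)^beta = 6^(-0.14) = 0.778142
SL = 0.47 * 4.151008 * 0.778142 = 1.5181 m/s


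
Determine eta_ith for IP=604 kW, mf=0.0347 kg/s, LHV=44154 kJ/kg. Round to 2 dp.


eta_ith = (IP / (mf * LHV)) * 100
Denominator = 0.0347 * 44154 = 1532.1438 kW
eta_ith = (604 / 1532.1438) * 100 = 39.42%


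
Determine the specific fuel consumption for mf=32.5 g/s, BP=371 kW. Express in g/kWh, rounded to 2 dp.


SFC = (mf / BP) * 3600
Rate = 32.5 / 371 = 0.087601 g/(s*kW)
SFC = 0.087601 * 3600 = 315.36 g/kWh


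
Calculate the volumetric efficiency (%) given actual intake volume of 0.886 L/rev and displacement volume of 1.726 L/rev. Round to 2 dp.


eta_v = (V_actual / V_disp) * 100
Ratio = 0.886 / 1.726 = 0.5133
eta_v = 0.5133 * 100 = 51.33%


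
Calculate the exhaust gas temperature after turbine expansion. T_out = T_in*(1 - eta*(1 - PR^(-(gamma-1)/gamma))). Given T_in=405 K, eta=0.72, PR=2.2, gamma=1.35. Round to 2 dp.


T_out = T_in * (1 - eta * (1 - PR^(-(gamma-1)/gamma)))
Exponent = -(1.35-1)/1.35 = -0.25925926
PR^exp = 2.2^(-0.25925926) = 0.81512413
Factor = 1 - 0.72*(1 - 0.81512413) = 0.86688937
T_out = 405 * 0.86688937 = 351.09 K


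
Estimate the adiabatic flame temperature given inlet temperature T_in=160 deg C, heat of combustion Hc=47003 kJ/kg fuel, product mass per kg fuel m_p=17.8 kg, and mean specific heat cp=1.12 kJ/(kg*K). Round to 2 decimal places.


T_ad = T_in + Hc / (m_p * cp)
Denominator = 17.8 * 1.12 = 19.9360
Temperature rise = 47003 / 19.9360 = 2357.69 K
T_ad = 160 + 2357.69 = 2517.69 deg C


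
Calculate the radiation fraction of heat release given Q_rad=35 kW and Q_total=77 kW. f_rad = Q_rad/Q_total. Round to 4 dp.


f_rad = Q_rad / Q_total
f_rad = 35 / 77 = 0.4545


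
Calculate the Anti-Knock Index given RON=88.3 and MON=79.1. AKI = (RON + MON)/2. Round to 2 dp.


AKI = (RON + MON) / 2
AKI = (88.3 + 79.1) / 2
AKI = 167.4 / 2 = 83.70


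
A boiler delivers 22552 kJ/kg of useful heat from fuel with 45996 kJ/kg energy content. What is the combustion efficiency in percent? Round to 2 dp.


Efficiency = (Q_useful / Q_fuel) * 100
Efficiency = (22552 / 45996) * 100
Efficiency = 0.4903 * 100 = 49.03%


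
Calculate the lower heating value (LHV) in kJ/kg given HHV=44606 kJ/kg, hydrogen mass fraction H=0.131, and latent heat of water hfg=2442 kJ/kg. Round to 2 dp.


LHV = HHV - hfg * 9 * H
Water correction = 2442 * 9 * 0.131 = 2879.118 kJ/kg
LHV = 44606 - 2879.118 = 41726.88 kJ/kg


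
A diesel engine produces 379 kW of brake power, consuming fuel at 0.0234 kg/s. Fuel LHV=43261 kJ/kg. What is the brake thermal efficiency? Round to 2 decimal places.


eta_BTE = (BP / (mf * LHV)) * 100
Denominator = 0.0234 * 43261 = 1012.3074 kW
eta_BTE = (379 / 1012.3074) * 100 = 37.44%


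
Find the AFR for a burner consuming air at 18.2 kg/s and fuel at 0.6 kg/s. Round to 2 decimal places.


AFR = m_air / m_fuel
AFR = 18.2 / 0.6 = 30.33


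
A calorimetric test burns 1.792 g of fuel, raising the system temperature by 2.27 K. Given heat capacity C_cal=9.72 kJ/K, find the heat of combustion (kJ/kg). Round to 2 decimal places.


Hc = C_cal * delta_T / m_fuel
Q_released = 9.72 * 2.27 = 22.0644 kJ
m_fuel = 1.792 g = 1.792/1000 kg = 0.001792 kg
Hc = 22.0644 / 0.001792 = 12312.72 kJ/kg


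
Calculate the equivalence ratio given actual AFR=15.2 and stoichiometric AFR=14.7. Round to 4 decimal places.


phi = AFR_stoich / AFR_actual
phi = 14.7 / 15.2 = 0.9671


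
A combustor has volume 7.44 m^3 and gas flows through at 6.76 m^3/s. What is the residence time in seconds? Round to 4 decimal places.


tau = V / Q_flow
tau = 7.44 / 6.76 = 1.1006 s


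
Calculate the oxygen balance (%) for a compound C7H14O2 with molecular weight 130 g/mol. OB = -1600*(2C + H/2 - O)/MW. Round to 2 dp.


OB = -1600 * (2C + H/2 - O) / MW
Inner = 2*7 + 14/2 - 2 = 19.00
OB = -1600 * 19.00 / 130 = -233.85%


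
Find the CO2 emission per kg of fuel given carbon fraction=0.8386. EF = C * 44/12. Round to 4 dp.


EF = C_frac * (M_CO2 / M_C)
EF = 0.8386 * (44/12)
EF = 0.8386 * 3.666667 = 3.0749 kg_CO2/kg_fuel


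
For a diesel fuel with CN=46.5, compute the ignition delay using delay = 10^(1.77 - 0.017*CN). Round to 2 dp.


delay = 10^(1.77 - 0.017*CN)
Exponent = 1.77 - 0.017*46.5 = 0.9795
delay = 10^0.9795 = 9.54 ms


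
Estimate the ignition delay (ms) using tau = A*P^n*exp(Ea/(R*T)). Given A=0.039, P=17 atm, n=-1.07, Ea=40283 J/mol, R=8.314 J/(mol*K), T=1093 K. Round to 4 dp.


tau = A * P^n * exp(Ea/(R*T))
P^n = 17^(-1.07) = 0.04824137
Ea/(R*T) = 40283/(8.314*1093) = 4.432938
exp(Ea/(R*T)) = 84.178342
tau = 0.039 * 0.04824137 * 84.178342 = 0.1584 ms


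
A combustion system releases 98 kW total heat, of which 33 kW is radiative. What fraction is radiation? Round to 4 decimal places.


f_rad = Q_rad / Q_total
f_rad = 33 / 98 = 0.3367


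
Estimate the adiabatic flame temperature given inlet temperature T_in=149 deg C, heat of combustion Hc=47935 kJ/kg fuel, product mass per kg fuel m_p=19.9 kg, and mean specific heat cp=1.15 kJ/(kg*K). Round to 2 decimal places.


T_ad = T_in + Hc / (m_p * cp)
Denominator = 19.9 * 1.15 = 22.8850
Temperature rise = 47935 / 22.8850 = 2094.60 K
T_ad = 149 + 2094.60 = 2243.60 deg C


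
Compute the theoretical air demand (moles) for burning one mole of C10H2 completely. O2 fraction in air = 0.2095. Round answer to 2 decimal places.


Balanced combustion: C10H2 + 10.5 O2 -> 10 CO2 + 1 H2O
O2 needed = C + H/4 = 10 + 2/4 = 10.50 moles
Air moles = O2 / 0.2095 = 10.50 / 0.2095 = 50.12 moles air


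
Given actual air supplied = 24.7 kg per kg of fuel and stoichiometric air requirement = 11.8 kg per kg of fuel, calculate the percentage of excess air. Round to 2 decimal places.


Excess air = actual - stoichiometric = 24.7 - 11.8 = 12.90 kg/kg fuel
Excess air % = (excess / stoich) * 100 = (12.90 / 11.8) * 100 = 109.32%


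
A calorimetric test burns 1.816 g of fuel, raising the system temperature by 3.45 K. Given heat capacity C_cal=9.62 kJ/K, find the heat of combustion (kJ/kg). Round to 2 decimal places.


Hc = C_cal * delta_T / m_fuel
Q_released = 9.62 * 3.45 = 33.1890 kJ
m_fuel = 1.816 g = 1.816/1000 kg = 0.001816 kg
Hc = 33.1890 / 0.001816 = 18275.88 kJ/kg


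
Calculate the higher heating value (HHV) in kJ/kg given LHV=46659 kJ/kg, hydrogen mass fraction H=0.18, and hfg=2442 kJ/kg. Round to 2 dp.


HHV = LHV + hfg * 9 * H
Water addition = 2442 * 9 * 0.18 = 3956.040 kJ/kg
HHV = 46659 + 3956.040 = 50615.04 kJ/kg


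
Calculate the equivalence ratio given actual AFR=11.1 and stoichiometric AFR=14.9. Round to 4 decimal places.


phi = AFR_stoich / AFR_actual
phi = 14.9 / 11.1 = 1.3423


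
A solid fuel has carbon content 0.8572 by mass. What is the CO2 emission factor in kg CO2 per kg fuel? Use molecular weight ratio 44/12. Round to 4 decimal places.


EF = C_frac * (M_CO2 / M_C)
EF = 0.8572 * (44/12)
EF = 0.8572 * 3.666667 = 3.1431 kg_CO2/kg_fuel


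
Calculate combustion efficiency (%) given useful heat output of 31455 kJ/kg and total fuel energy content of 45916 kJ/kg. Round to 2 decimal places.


Efficiency = (Q_useful / Q_fuel) * 100
Efficiency = (31455 / 45916) * 100
Efficiency = 0.6851 * 100 = 68.51%


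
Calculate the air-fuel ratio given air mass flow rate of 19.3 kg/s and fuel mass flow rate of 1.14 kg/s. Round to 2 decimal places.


AFR = m_air / m_fuel
AFR = 19.3 / 1.14 = 16.93


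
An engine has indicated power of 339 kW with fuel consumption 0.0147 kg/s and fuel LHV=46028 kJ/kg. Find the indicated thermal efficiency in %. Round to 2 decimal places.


eta_ith = (IP / (mf * LHV)) * 100
Denominator = 0.0147 * 46028 = 676.6116 kW
eta_ith = (339 / 676.6116) * 100 = 50.10%


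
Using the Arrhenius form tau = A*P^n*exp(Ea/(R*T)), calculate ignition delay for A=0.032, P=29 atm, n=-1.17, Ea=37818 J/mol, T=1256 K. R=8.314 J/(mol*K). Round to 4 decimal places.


tau = A * P^n * exp(Ea/(R*T))
P^n = 29^(-1.17) = 0.01945335
Ea/(R*T) = 37818/(8.314*1256) = 3.621587
exp(Ea/(R*T)) = 37.396862
tau = 0.032 * 0.01945335 * 37.396862 = 0.0233 ms


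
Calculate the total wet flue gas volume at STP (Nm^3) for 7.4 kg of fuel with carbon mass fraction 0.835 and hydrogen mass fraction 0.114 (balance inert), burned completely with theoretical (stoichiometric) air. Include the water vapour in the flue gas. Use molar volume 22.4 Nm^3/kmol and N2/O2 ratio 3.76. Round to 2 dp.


Per kg fuel: CO2 = (C/12 kmol)*22.4 = (0.835/12)*22.4 = 1.55867 Nm^3
Per kg fuel: H2O = (H/2 kmol)*22.4 = (0.114/2)*22.4 = 1.27680 Nm^3
O2 needed per kg fuel = C/12 + H/4 = 0.835/12 + 0.114/4 = 0.09808333 kmol
Per kg fuel: N2 = O2*3.76*22.4 = 0.09808333*3.76*22.4 = 8.26097 Nm^3
Total per kg = 1.55867 + 1.27680 + 8.26097 = 11.09644 Nm^3
Total = 11.09644 * 7.4 = 82.11 Nm^3


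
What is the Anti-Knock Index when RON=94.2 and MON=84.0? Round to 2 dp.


AKI = (RON + MON) / 2
AKI = (94.2 + 84.0) / 2
AKI = 178.2 / 2 = 89.10


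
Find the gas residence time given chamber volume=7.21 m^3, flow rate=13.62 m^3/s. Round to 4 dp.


tau = V / Q_flow
tau = 7.21 / 13.62 = 0.5294 s


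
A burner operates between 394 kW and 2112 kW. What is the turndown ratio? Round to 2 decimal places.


TDR = Q_max / Q_min
TDR = 2112 / 394 = 5.36


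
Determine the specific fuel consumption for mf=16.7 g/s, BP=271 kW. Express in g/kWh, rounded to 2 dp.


SFC = (mf / BP) * 3600
Rate = 16.7 / 271 = 0.061624 g/(s*kW)
SFC = 0.061624 * 3600 = 221.85 g/kWh


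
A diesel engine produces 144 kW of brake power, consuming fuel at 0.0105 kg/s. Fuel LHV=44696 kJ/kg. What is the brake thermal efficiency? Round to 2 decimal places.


eta_BTE = (BP / (mf * LHV)) * 100
Denominator = 0.0105 * 44696 = 469.3080 kW
eta_BTE = (144 / 469.3080) * 100 = 30.68%


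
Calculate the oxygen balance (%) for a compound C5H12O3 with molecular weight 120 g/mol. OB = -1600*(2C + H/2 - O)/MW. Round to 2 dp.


OB = -1600 * (2C + H/2 - O) / MW
Inner = 2*5 + 12/2 - 3 = 13.00
OB = -1600 * 13.00 / 120 = -173.33%


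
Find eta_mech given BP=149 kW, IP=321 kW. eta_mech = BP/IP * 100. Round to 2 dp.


eta_mech = (BP / IP) * 100
Ratio = 149 / 321 = 0.4642
eta_mech = 0.4642 * 100 = 46.42%


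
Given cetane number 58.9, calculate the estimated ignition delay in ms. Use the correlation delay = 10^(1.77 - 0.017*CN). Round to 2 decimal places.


delay = 10^(1.77 - 0.017*CN)
Exponent = 1.77 - 0.017*58.9 = 0.7687
delay = 10^0.7687 = 5.87 ms


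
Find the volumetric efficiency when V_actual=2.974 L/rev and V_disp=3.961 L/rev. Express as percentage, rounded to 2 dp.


eta_v = (V_actual / V_disp) * 100
Ratio = 2.974 / 3.961 = 0.7508
eta_v = 0.7508 * 100 = 75.08%


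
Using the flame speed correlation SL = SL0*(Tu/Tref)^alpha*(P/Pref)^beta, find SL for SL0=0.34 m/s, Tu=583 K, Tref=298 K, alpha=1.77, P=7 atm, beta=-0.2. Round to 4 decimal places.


SL = SL0 * (Tu/Tref)^alpha * (P/Pref)^beta
T ratio = 583/298 = 1.95637584
(T ratio)^alpha = 1.95637584^1.77 = 3.279975
(P/Pref)^beta = 7^(-0.2) = 0.677611
SL = 0.34 * 3.279975 * 0.677611 = 0.7557 m/s


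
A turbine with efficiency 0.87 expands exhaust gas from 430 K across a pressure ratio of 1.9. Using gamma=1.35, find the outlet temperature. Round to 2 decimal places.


T_out = T_in * (1 - eta * (1 - PR^(-(gamma-1)/gamma)))
Exponent = -(1.35-1)/1.35 = -0.25925926
PR^exp = 1.9^(-0.25925926) = 0.84670193
Factor = 1 - 0.87*(1 - 0.84670193) = 0.86663068
T_out = 430 * 0.86663068 = 372.65 K


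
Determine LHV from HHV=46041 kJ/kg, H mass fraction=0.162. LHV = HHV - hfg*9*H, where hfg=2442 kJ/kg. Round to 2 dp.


LHV = HHV - hfg * 9 * H
Water correction = 2442 * 9 * 0.162 = 3560.436 kJ/kg
LHV = 46041 - 3560.436 = 42480.56 kJ/kg


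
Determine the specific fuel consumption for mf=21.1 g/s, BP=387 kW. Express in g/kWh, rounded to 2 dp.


SFC = (mf / BP) * 3600
Rate = 21.1 / 387 = 0.054522 g/(s*kW)
SFC = 0.054522 * 3600 = 196.28 g/kWh


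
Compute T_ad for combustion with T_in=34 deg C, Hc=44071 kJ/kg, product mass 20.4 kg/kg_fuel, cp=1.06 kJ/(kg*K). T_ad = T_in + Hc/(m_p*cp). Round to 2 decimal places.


T_ad = T_in + Hc / (m_p * cp)
Denominator = 20.4 * 1.06 = 21.6240
Temperature rise = 44071 / 21.6240 = 2038.06 K
T_ad = 34 + 2038.06 = 2072.06 deg C


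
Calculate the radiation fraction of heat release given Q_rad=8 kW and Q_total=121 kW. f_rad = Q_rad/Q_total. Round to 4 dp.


f_rad = Q_rad / Q_total
f_rad = 8 / 121 = 0.0661


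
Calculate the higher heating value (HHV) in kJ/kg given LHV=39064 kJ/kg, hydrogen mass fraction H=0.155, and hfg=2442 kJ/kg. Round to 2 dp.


HHV = LHV + hfg * 9 * H
Water addition = 2442 * 9 * 0.155 = 3406.590 kJ/kg
HHV = 39064 + 3406.590 = 42470.59 kJ/kg


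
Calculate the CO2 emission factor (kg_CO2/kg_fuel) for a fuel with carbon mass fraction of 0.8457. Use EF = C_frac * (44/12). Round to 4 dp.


EF = C_frac * (M_CO2 / M_C)
EF = 0.8457 * (44/12)
EF = 0.8457 * 3.666667 = 3.1009 kg_CO2/kg_fuel


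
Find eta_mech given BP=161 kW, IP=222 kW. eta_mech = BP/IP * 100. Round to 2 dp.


eta_mech = (BP / IP) * 100
Ratio = 161 / 222 = 0.7252
eta_mech = 0.7252 * 100 = 72.52%


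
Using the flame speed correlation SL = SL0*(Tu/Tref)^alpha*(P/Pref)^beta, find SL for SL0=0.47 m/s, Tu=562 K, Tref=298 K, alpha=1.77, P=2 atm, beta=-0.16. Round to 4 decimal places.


SL = SL0 * (Tu/Tref)^alpha * (P/Pref)^beta
T ratio = 562/298 = 1.88590604
(T ratio)^alpha = 1.88590604^1.77 = 3.073764
(P/Pref)^beta = 2^(-0.16) = 0.895025
SL = 0.47 * 3.073764 * 0.895025 = 1.2930 m/s


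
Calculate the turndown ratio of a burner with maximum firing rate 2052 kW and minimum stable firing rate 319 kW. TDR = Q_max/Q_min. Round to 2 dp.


TDR = Q_max / Q_min
TDR = 2052 / 319 = 6.43


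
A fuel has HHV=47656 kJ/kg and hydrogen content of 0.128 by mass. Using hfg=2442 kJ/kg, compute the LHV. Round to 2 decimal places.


LHV = HHV - hfg * 9 * H
Water correction = 2442 * 9 * 0.128 = 2813.184 kJ/kg
LHV = 47656 - 2813.184 = 44842.82 kJ/kg


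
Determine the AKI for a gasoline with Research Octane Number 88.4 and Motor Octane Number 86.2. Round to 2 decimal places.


AKI = (RON + MON) / 2
AKI = (88.4 + 86.2) / 2
AKI = 174.6 / 2 = 87.30


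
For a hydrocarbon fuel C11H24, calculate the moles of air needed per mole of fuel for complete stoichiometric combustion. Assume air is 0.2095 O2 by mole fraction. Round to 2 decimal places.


Balanced combustion: C11H24 + 17 O2 -> 11 CO2 + 12 H2O
O2 needed = C + H/4 = 11 + 24/4 = 17.00 moles
Air moles = O2 / 0.2095 = 17.00 / 0.2095 = 81.15 moles air


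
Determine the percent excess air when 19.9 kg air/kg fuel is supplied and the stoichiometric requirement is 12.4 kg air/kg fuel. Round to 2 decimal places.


Excess air = actual - stoichiometric = 19.9 - 12.4 = 7.50 kg/kg fuel
Excess air % = (excess / stoich) * 100 = (7.50 / 12.4) * 100 = 60.48%


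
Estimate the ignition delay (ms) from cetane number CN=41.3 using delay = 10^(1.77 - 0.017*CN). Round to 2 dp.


delay = 10^(1.77 - 0.017*CN)
Exponent = 1.77 - 0.017*41.3 = 1.0679
delay = 10^1.0679 = 11.69 ms


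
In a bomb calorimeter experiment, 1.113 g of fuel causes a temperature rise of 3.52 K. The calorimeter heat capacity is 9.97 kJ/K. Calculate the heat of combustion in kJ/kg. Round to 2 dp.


Hc = C_cal * delta_T / m_fuel
Q_released = 9.97 * 3.52 = 35.0944 kJ
m_fuel = 1.113 g = 1.113/1000 kg = 0.001113 kg
Hc = 35.0944 / 0.001113 = 31531.36 kJ/kg


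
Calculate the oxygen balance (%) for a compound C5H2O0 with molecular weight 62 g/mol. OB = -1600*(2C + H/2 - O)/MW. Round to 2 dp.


OB = -1600 * (2C + H/2 - O) / MW
Inner = 2*5 + 2/2 - 0 = 11.00
OB = -1600 * 11.00 / 62 = -283.87%


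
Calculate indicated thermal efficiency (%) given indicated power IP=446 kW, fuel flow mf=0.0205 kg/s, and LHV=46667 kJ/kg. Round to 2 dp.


eta_ith = (IP / (mf * LHV)) * 100
Denominator = 0.0205 * 46667 = 956.6735 kW
eta_ith = (446 / 956.6735) * 100 = 46.62%


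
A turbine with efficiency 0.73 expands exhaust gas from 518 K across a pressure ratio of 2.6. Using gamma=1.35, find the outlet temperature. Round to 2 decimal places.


T_out = T_in * (1 - eta * (1 - PR^(-(gamma-1)/gamma)))
Exponent = -(1.35-1)/1.35 = -0.25925926
PR^exp = 2.6^(-0.25925926) = 0.78057442
Factor = 1 - 0.73*(1 - 0.78057442) = 0.83981933
T_out = 518 * 0.83981933 = 435.03 K


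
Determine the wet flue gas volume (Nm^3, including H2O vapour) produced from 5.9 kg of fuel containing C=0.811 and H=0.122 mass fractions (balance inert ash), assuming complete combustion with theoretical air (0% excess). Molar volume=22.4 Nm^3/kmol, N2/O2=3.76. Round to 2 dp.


Per kg fuel: CO2 = (C/12 kmol)*22.4 = (0.811/12)*22.4 = 1.51387 Nm^3
Per kg fuel: H2O = (H/2 kmol)*22.4 = (0.122/2)*22.4 = 1.36640 Nm^3
O2 needed per kg fuel = C/12 + H/4 = 0.811/12 + 0.122/4 = 0.09808333 kmol
Per kg fuel: N2 = O2*3.76*22.4 = 0.09808333*3.76*22.4 = 8.26097 Nm^3
Total per kg = 1.51387 + 1.36640 + 8.26097 = 11.14124 Nm^3
Total = 11.14124 * 5.9 = 65.73 Nm^3
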